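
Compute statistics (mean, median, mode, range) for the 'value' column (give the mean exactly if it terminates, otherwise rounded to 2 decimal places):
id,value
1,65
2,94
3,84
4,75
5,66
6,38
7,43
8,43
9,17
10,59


Data: [65, 94, 84, 75, 66, 38, 43, 43, 17, 59]
Count: 10
Sum: 584
Mean: 584/10 = 58.4
Sorted: [17, 38, 43, 43, 59, 65, 66, 75, 84, 94]
Median: 62.0
Mode: 43 (2 times)
Range: 94 - 17 = 77
Min: 17, Max: 94

mean=58.4, median=62.0, mode=43, range=77


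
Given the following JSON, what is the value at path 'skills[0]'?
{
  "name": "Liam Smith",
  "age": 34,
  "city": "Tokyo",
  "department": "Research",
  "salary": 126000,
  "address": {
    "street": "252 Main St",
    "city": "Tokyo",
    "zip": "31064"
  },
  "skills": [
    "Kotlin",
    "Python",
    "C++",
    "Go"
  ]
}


Query: skills[0]
Path: skills -> first element
Value: Kotlin

Kotlin


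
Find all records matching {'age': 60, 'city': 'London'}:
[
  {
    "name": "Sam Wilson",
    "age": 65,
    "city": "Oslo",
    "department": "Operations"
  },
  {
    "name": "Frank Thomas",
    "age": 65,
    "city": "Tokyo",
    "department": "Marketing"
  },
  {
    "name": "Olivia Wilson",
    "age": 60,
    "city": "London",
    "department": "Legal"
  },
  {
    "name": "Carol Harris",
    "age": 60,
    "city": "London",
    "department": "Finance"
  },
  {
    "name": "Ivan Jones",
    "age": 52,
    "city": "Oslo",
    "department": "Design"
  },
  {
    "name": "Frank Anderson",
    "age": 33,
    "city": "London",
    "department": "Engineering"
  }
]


Search criteria: {'age': 60, 'city': 'London'}

Checking 6 records:
  Sam Wilson: {age: 65, city: Oslo}
  Frank Thomas: {age: 65, city: Tokyo}
  Olivia Wilson: {age: 60, city: London} <-- MATCH
  Carol Harris: {age: 60, city: London} <-- MATCH
  Ivan Jones: {age: 52, city: Oslo}
  Frank Anderson: {age: 33, city: London}

Matches: ["Olivia Wilson", "Carol Harris"]

["Olivia Wilson", "Carol Harris"]


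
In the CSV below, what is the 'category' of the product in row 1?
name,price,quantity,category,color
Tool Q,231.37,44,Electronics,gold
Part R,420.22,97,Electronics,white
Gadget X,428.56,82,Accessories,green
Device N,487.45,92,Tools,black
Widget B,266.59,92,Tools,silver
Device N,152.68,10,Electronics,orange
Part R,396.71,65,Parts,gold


Query: Row 1 ('Tool Q'), column 'category'
Value: Electronics

Electronics


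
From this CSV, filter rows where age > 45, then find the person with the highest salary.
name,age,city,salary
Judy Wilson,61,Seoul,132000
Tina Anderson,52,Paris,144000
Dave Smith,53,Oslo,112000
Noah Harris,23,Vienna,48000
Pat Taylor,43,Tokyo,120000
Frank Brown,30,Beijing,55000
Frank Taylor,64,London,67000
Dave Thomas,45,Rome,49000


Filter: age > 45
Sort by: salary (descending)

Filtered records (4):
  Tina Anderson, age 52, salary $144000
  Judy Wilson, age 61, salary $132000
  Dave Smith, age 53, salary $112000
  Frank Taylor, age 64, salary $67000

Highest salary: Tina Anderson ($144000)

Tina Anderson


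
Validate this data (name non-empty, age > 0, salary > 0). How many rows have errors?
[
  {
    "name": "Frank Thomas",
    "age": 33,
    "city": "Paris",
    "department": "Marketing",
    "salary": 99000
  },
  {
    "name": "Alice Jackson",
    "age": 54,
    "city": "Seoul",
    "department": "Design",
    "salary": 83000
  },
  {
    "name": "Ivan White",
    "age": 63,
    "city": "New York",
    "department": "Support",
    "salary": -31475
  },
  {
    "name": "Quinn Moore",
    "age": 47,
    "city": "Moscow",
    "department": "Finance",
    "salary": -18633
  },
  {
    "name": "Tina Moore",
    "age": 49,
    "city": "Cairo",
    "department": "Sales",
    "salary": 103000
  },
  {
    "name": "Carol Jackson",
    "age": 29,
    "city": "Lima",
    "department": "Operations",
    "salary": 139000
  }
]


Validating 6 records:
Rules: name non-empty, age > 0, salary > 0

  Row 1 (Frank Thomas): OK
  Row 2 (Alice Jackson): OK
  Row 3 (Ivan White): negative salary: -31475
  Row 4 (Quinn Moore): negative salary: -18633
  Row 5 (Tina Moore): OK
  Row 6 (Carol Jackson): OK

Total errors: 2

2 errors


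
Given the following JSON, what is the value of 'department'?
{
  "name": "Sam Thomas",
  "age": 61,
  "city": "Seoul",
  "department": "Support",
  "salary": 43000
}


Looking up field 'department'
Value: Support

Support


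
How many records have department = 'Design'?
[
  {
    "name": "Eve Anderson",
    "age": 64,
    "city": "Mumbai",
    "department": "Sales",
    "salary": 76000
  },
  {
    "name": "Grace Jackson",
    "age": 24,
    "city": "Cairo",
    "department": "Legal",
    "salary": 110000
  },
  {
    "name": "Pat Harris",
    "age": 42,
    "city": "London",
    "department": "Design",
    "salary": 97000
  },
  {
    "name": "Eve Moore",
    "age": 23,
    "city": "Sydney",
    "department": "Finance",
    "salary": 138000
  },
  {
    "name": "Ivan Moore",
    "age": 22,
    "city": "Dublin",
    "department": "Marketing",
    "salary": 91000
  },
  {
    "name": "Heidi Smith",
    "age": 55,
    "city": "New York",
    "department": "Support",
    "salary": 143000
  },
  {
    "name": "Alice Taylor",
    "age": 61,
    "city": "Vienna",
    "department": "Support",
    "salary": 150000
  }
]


Data: 7 records
Condition: department = 'Design'

Checking each record:
  Eve Anderson: Sales
  Grace Jackson: Legal
  Pat Harris: Design MATCH
  Eve Moore: Finance
  Ivan Moore: Marketing
  Heidi Smith: Support
  Alice Taylor: Support

Count: 1

1


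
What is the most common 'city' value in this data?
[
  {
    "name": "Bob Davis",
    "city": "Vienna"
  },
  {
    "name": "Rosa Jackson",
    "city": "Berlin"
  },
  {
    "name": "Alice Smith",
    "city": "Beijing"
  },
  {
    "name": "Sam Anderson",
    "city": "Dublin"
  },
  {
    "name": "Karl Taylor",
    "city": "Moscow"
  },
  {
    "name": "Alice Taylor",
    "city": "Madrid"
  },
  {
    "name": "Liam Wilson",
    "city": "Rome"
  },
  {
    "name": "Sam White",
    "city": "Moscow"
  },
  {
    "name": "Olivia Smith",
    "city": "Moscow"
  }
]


Counting 'city' values across 9 records:

  Moscow: 3 ###
  Vienna: 1 #
  Berlin: 1 #
  Beijing: 1 #
  Dublin: 1 #
  Madrid: 1 #
  Rome: 1 #

Most common: Moscow (3 times)

Moscow (3 times)


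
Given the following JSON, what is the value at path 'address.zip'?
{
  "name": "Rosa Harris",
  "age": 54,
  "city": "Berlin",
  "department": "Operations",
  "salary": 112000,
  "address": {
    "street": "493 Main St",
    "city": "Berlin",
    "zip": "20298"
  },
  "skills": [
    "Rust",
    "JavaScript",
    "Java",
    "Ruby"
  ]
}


Query: address.zip
Path: address -> zip
Value: 20298

20298


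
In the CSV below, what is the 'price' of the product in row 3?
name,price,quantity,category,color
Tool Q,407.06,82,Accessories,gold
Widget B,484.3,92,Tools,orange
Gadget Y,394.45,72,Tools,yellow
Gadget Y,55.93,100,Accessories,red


Query: Row 3 ('Gadget Y'), column 'price'
Value: 394.45

394.45


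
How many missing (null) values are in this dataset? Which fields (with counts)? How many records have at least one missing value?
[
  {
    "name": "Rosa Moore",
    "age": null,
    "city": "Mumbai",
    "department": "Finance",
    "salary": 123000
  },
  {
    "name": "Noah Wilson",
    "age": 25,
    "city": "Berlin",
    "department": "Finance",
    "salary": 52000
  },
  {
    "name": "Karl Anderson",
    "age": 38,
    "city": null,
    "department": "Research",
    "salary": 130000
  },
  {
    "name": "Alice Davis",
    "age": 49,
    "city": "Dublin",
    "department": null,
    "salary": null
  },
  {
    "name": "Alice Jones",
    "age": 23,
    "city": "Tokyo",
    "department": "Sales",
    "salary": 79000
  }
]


Checking for missing (null) values in 5 records:

  Rosa Moore: age
  Noah Wilson: complete
  Karl Anderson: city
  Alice Davis: department, salary
  Alice Jones: complete

Per field:
  name: 0 missing
  age: 1 missing
  city: 1 missing
  department: 1 missing
  salary: 1 missing

Total missing values: 4
Records with any missing: 3

4 missing values (age: 1, city: 1, department: 1, salary: 1); 3 incomplete records


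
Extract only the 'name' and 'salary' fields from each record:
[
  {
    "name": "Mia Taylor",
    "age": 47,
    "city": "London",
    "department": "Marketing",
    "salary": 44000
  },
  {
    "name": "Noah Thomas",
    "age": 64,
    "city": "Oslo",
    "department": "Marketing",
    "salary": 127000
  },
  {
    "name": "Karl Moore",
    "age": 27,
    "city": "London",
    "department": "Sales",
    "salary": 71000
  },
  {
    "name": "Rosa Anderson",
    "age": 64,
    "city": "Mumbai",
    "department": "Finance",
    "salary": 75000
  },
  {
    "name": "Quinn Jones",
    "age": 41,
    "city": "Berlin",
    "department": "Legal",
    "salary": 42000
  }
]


Original: 5 records with fields: name, age, city, department, salary
Keep: ['name', 'salary']
Drop: ['age', 'city', 'department']
Result: 5 records, 2 fields each

[
  {
    "name": "Mia Taylor",
    "salary": 44000
  },
  {
    "name": "Noah Thomas",
    "salary": 127000
  },
  {
    "name": "Karl Moore",
    "salary": 71000
  },
  {
    "name": "Rosa Anderson",
    "salary": 75000
  },
  {
    "name": "Quinn Jones",
    "salary": 42000
  }
]


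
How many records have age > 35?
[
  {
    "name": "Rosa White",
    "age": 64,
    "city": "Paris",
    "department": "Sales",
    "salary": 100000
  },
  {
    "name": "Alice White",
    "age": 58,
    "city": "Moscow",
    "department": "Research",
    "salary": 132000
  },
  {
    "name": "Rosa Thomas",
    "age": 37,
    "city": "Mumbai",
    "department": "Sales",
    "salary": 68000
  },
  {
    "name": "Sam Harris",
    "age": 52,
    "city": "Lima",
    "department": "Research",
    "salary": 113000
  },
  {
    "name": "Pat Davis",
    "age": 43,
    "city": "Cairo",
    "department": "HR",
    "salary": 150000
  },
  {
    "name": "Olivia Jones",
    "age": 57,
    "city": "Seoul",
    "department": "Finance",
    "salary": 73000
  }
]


Data: 6 records
Condition: age > 35

Checking each record:
  Rosa White: 64 MATCH
  Alice White: 58 MATCH
  Rosa Thomas: 37 MATCH
  Sam Harris: 52 MATCH
  Pat Davis: 43 MATCH
  Olivia Jones: 57 MATCH

Count: 6

6


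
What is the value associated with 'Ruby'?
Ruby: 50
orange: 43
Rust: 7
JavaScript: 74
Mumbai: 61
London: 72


Looking up key 'Ruby'
Value: 50

50


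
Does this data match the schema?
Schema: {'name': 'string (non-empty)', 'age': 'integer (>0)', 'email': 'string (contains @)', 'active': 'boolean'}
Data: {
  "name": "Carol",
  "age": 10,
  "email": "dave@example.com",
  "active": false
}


Validating each field against schema:
  name: OK (non-empty string)
  age: OK (positive integer)
  email: OK (string with @)
  active: OK (boolean)

Result: VALID

VALID


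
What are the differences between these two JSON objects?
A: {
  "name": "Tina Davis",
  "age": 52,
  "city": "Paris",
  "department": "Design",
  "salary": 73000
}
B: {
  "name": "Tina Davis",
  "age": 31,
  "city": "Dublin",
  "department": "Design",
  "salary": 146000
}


Comparing each field (in key order):
  name: same
  age: DIFFERENT
  city: DIFFERENT
  department: same
  salary: DIFFERENT
Differences:
  age: 52 -> 31
  city: Paris -> Dublin
  salary: 73000 -> 146000

3 field(s) changed

3 changes: age, city, salary


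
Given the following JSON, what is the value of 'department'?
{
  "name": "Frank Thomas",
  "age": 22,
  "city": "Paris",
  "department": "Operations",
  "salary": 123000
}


Looking up field 'department'
Value: Operations

Operations


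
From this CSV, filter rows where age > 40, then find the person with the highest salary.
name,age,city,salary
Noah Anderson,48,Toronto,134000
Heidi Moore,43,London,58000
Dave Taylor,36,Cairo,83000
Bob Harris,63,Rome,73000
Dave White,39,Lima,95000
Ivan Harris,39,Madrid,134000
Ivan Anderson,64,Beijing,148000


Filter: age > 40
Sort by: salary (descending)

Filtered records (4):
  Ivan Anderson, age 64, salary $148000
  Noah Anderson, age 48, salary $134000
  Bob Harris, age 63, salary $73000
  Heidi Moore, age 43, salary $58000

Highest salary: Ivan Anderson ($148000)

Ivan Anderson


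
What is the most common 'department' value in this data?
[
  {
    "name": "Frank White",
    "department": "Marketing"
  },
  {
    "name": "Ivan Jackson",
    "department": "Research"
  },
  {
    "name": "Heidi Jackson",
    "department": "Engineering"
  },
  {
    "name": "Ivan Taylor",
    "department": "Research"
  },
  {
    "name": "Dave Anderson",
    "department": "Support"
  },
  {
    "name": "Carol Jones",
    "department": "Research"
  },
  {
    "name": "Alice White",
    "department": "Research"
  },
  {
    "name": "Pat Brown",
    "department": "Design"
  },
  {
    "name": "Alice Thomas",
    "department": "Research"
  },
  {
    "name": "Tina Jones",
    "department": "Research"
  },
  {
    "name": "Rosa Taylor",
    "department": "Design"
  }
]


Counting 'department' values across 11 records:

  Research: 6 ######
  Design: 2 ##
  Marketing: 1 #
  Engineering: 1 #
  Support: 1 #

Most common: Research (6 times)

Research (6 times)


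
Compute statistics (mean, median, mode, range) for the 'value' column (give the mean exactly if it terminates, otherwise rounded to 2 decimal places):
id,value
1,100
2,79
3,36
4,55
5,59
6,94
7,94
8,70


Data: [100, 79, 36, 55, 59, 94, 94, 70]
Count: 8
Sum: 587
Mean: 587/8 = 73.375
Sorted: [36, 55, 59, 70, 79, 94, 94, 100]
Median: 74.5
Mode: 94 (2 times)
Range: 100 - 36 = 64
Min: 36, Max: 100

mean=73.375, median=74.5, mode=94, range=64


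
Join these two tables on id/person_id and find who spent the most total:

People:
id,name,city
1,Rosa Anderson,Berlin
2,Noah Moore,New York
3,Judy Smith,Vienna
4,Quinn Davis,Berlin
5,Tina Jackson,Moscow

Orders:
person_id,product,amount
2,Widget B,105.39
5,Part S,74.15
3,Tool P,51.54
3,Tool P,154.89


Join on: people.id = orders.person_id

Joined rows:
  Noah Moore (New York) bought Widget B for $105.39
  Tina Jackson (Moscow) bought Part S for $74.15
  Judy Smith (Vienna) bought Tool P for $51.54
  Judy Smith (Vienna) bought Tool P for $154.89

Total per person:
  Judy Smith: $206.43
  Noah Moore: $105.39
  Tina Jackson: $74.15

Top spender: Judy Smith ($206.43)

Judy Smith ($206.43)


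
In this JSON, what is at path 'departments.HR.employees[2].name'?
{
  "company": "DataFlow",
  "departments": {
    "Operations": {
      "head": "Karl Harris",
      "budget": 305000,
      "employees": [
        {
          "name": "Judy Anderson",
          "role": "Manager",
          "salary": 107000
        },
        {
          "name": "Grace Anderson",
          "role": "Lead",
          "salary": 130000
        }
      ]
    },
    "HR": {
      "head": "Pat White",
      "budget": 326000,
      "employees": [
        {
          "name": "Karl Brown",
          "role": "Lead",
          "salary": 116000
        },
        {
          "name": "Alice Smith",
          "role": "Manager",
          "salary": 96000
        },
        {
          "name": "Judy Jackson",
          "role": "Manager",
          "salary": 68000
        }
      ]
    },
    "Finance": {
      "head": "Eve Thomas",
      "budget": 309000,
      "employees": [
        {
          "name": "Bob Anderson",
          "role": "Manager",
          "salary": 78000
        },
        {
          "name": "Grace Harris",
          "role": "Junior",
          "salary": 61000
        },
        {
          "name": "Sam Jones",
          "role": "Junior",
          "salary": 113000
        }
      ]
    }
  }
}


Path: departments.HR.employees[2].name

Navigate:
  -> departments
  -> HR
  -> employees[2].name = 'Judy Jackson'

Judy Jackson


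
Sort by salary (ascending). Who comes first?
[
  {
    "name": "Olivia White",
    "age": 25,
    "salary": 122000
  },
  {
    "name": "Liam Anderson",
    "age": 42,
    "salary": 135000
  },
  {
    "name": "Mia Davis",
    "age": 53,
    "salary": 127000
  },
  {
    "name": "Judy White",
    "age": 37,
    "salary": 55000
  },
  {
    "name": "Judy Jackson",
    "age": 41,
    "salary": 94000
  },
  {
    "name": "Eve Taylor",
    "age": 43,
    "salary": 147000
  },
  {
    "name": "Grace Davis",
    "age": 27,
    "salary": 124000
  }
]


Sort by: salary (ascending)

Sorted order:
  1. Judy White (salary = 55000)
  2. Judy Jackson (salary = 94000)
  3. Olivia White (salary = 122000)
  4. Grace Davis (salary = 124000)
  5. Mia Davis (salary = 127000)
  6. Liam Anderson (salary = 135000)
  7. Eve Taylor (salary = 147000)

First: Judy White

Judy White


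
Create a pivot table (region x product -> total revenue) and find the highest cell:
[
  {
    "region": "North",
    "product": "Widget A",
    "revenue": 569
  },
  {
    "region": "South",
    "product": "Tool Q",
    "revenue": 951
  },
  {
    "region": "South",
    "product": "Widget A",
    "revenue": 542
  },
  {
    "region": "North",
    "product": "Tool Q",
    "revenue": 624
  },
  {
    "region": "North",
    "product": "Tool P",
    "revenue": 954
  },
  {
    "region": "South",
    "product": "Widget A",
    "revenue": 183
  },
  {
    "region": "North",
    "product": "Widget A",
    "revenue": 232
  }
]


Pivot: region (rows) x product (columns) -> total revenue

     Tool P        Tool Q        Widget A    
North          954           624           801  
South            0           951           725  

Highest: North / Tool P = $954

North / Tool P = $954


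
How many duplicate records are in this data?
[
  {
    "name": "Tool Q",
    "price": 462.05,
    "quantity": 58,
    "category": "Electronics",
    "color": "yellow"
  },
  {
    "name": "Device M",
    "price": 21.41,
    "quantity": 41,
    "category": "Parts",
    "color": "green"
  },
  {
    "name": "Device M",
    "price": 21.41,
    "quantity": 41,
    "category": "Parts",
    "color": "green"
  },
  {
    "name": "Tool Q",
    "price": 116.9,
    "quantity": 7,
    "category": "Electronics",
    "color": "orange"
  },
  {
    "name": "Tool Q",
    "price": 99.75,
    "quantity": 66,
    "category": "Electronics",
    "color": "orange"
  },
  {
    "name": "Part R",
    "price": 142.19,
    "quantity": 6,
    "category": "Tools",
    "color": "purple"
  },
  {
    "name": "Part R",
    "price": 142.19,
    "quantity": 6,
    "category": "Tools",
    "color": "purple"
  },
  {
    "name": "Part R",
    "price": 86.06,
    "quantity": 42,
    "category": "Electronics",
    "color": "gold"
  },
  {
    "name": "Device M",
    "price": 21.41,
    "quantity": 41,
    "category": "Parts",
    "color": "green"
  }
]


Checking 9 records for duplicates:

  Row 1: Tool Q ($462.05, qty 58)
  Row 2: Device M ($21.41, qty 41)
  Row 3: Device M ($21.41, qty 41) <-- DUPLICATE
  Row 4: Tool Q ($116.9, qty 7)
  Row 5: Tool Q ($99.75, qty 66)
  Row 6: Part R ($142.19, qty 6)
  Row 7: Part R ($142.19, qty 6) <-- DUPLICATE
  Row 8: Part R ($86.06, qty 42)
  Row 9: Device M ($21.41, qty 41) <-- DUPLICATE

Duplicates found: 3
Unique records: 6

3 duplicates, 6 unique


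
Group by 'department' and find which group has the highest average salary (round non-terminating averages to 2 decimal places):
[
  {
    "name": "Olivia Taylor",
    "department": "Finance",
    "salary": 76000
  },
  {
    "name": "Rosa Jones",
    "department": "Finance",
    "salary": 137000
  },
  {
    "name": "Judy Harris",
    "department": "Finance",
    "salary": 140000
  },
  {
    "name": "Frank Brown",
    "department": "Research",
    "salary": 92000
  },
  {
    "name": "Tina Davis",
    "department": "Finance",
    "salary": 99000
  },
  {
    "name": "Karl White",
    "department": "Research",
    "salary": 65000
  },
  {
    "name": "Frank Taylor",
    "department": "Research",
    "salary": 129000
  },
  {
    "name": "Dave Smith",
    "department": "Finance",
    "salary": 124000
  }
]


Group by: department

Groups:
  Finance: 5 people, avg salary = 576000/5 = $115200
  Research: 3 people, avg salary = 286000/3 ≈ $95333.33

Highest average salary: Finance ($115200)

Finance ($115200)


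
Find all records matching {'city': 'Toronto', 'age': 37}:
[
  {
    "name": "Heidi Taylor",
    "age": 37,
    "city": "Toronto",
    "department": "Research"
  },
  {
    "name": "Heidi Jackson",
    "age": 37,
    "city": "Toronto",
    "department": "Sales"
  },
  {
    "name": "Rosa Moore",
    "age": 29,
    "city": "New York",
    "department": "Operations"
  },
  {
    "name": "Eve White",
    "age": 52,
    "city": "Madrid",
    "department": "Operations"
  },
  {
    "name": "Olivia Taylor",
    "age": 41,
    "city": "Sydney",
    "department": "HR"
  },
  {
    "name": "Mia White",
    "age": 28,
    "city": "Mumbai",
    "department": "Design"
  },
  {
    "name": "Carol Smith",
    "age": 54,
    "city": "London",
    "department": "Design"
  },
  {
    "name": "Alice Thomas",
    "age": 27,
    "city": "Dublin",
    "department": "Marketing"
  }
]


Search criteria: {'city': 'Toronto', 'age': 37}

Checking 8 records:
  Heidi Taylor: {city: Toronto, age: 37} <-- MATCH
  Heidi Jackson: {city: Toronto, age: 37} <-- MATCH
  Rosa Moore: {city: New York, age: 29}
  Eve White: {city: Madrid, age: 52}
  Olivia Taylor: {city: Sydney, age: 41}
  Mia White: {city: Mumbai, age: 28}
  Carol Smith: {city: London, age: 54}
  Alice Thomas: {city: Dublin, age: 27}

Matches: ["Heidi Taylor", "Heidi Jackson"]

["Heidi Taylor", "Heidi Jackson"]


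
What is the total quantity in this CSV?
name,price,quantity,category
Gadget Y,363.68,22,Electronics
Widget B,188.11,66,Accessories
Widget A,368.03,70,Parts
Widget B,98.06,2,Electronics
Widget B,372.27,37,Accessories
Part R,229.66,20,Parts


Computing total quantity:
Values: [22, 66, 70, 2, 37, 20]
Sum = 217

217


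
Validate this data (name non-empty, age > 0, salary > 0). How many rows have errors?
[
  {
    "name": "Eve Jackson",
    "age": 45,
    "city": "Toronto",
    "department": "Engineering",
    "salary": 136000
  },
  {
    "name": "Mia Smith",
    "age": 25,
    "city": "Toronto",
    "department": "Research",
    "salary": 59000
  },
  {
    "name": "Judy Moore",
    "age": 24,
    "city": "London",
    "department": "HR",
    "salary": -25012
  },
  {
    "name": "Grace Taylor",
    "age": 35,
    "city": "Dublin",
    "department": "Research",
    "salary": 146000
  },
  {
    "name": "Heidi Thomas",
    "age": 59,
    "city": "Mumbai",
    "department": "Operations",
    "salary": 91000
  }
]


Validating 5 records:
Rules: name non-empty, age > 0, salary > 0

  Row 1 (Eve Jackson): OK
  Row 2 (Mia Smith): OK
  Row 3 (Judy Moore): negative salary: -25012
  Row 4 (Grace Taylor): OK
  Row 5 (Heidi Thomas): OK

Total errors: 1

1 errors


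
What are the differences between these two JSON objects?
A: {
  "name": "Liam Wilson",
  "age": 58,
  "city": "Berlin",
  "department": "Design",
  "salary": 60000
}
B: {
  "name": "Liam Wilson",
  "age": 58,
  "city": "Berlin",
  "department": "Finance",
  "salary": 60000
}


Comparing each field (in key order):
  name: same
  age: same
  city: same
  department: DIFFERENT
  salary: same
Differences:
  department: Design -> Finance

1 field(s) changed

1 change: department


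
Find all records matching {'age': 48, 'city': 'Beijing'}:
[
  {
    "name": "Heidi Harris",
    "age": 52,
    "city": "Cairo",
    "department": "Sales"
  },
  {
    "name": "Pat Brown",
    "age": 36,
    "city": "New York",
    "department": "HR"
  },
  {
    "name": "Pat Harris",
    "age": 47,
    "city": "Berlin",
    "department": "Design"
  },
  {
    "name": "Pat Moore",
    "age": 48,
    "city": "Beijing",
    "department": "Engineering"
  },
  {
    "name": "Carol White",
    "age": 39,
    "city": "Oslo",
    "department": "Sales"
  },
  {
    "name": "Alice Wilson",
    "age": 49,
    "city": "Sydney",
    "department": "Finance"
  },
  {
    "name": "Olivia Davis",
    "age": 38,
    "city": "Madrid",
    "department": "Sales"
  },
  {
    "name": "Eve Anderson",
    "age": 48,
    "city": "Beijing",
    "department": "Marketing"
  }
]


Search criteria: {'age': 48, 'city': 'Beijing'}

Checking 8 records:
  Heidi Harris: {age: 52, city: Cairo}
  Pat Brown: {age: 36, city: New York}
  Pat Harris: {age: 47, city: Berlin}
  Pat Moore: {age: 48, city: Beijing} <-- MATCH
  Carol White: {age: 39, city: Oslo}
  Alice Wilson: {age: 49, city: Sydney}
  Olivia Davis: {age: 38, city: Madrid}
  Eve Anderson: {age: 48, city: Beijing} <-- MATCH

Matches: ["Pat Moore", "Eve Anderson"]

["Pat Moore", "Eve Anderson"]


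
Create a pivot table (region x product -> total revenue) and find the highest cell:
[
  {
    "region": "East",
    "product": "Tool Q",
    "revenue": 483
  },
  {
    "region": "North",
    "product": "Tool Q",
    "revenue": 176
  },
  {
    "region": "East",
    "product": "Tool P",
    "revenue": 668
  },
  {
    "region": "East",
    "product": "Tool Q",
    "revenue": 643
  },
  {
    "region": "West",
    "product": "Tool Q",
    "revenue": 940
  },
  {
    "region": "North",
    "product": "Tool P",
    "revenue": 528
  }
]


Pivot: region (rows) x product (columns) -> total revenue

     Tool P        Tool Q      
East           668          1126  
North          528           176  
West             0           940  

Highest: East / Tool Q = $1126

East / Tool Q = $1126


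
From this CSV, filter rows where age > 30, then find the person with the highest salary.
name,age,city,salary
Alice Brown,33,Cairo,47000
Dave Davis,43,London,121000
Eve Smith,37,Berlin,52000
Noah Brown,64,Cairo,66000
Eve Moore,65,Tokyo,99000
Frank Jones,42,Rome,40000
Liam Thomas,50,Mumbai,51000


Filter: age > 30
Sort by: salary (descending)

Filtered records (7):
  Dave Davis, age 43, salary $121000
  Eve Moore, age 65, salary $99000
  Noah Brown, age 64, salary $66000
  Eve Smith, age 37, salary $52000
  Liam Thomas, age 50, salary $51000
  Alice Brown, age 33, salary $47000
  Frank Jones, age 42, salary $40000

Highest salary: Dave Davis ($121000)

Dave Davis


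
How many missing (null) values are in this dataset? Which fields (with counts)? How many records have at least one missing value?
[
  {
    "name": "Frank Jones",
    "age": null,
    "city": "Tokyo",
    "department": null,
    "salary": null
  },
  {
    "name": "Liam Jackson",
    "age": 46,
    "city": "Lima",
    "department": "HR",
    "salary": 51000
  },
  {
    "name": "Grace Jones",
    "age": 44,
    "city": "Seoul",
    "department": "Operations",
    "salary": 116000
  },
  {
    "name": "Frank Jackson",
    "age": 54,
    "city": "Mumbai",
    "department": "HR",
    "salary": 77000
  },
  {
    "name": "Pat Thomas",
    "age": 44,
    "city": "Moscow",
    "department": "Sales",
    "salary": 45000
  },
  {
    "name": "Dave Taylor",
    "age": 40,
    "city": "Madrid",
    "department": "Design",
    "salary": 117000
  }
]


Checking for missing (null) values in 6 records:

  Frank Jones: age, department, salary
  Liam Jackson: complete
  Grace Jones: complete
  Frank Jackson: complete
  Pat Thomas: complete
  Dave Taylor: complete

Per field:
  name: 0 missing
  age: 1 missing
  city: 0 missing
  department: 1 missing
  salary: 1 missing

Total missing values: 3
Records with any missing: 1

3 missing values (age: 1, department: 1, salary: 1); 1 incomplete records


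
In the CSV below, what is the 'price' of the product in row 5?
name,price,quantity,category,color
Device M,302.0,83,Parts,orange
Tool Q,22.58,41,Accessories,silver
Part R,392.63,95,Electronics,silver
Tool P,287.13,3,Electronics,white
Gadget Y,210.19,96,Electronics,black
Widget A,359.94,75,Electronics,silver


Query: Row 5 ('Gadget Y'), column 'price'
Value: 210.19

210.19


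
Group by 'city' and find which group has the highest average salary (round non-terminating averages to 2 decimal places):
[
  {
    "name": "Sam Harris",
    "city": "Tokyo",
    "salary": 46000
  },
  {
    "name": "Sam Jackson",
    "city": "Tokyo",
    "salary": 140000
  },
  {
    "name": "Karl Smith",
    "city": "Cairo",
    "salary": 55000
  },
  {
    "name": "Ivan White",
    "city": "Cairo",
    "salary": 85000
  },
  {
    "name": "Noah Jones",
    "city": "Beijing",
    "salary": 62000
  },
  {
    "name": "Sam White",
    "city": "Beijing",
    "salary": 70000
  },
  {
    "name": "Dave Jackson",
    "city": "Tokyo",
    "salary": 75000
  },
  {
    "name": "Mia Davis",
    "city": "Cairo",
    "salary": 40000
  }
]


Group by: city

Groups:
  Beijing: 2 people, avg salary = 132000/2 = $66000
  Cairo: 3 people, avg salary = 180000/3 = $60000
  Tokyo: 3 people, avg salary = 261000/3 = $87000

Highest average salary: Tokyo ($87000)

Tokyo ($87000)


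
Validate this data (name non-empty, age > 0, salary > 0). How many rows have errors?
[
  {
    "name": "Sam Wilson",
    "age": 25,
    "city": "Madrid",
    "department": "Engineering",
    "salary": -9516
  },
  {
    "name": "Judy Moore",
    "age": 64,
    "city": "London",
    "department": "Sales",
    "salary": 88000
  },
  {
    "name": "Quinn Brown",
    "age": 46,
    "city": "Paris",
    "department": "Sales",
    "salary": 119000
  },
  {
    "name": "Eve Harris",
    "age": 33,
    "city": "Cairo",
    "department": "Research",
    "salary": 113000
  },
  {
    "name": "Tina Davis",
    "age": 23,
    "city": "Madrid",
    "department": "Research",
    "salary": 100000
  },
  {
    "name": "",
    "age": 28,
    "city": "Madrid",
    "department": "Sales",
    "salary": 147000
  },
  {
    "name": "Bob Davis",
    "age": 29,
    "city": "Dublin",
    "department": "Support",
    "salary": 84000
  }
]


Validating 7 records:
Rules: name non-empty, age > 0, salary > 0

  Row 1 (Sam Wilson): negative salary: -9516
  Row 2 (Judy Moore): OK
  Row 3 (Quinn Brown): OK
  Row 4 (Eve Harris): OK
  Row 5 (Tina Davis): OK
  Row 6 (???): empty name
  Row 7 (Bob Davis): OK

Total errors: 2

2 errors


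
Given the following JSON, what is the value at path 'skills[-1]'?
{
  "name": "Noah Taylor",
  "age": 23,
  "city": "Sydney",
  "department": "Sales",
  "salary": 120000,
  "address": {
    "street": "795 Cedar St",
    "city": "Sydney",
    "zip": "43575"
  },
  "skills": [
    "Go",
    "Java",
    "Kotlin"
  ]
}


Query: skills[-1]
Path: skills -> last element
Value: Kotlin

Kotlin


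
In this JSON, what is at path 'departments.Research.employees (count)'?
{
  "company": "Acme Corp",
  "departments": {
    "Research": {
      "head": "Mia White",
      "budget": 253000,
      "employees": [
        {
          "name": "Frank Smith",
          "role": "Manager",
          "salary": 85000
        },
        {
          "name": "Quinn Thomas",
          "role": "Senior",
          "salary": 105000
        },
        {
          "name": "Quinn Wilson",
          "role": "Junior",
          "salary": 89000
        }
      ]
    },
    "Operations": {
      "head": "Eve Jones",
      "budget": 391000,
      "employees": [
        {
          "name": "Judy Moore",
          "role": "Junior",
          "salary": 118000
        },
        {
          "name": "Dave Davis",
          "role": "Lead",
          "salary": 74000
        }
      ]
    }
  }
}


Path: departments.Research.employees (count)

Navigate:
  -> departments
  -> Research
  -> employees (array, length 3)

3


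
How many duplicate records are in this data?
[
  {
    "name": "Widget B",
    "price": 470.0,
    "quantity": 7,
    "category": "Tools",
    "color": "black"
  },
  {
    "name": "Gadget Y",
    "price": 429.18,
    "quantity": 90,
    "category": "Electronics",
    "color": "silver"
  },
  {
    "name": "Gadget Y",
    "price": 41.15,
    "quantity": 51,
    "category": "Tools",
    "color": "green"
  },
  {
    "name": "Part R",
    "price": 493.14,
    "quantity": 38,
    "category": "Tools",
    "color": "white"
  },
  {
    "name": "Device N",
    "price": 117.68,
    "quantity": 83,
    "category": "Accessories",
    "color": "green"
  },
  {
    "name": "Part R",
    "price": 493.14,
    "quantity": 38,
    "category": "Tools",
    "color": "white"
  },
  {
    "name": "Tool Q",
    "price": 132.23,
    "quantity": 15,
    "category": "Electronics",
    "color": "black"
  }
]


Checking 7 records for duplicates:

  Row 1: Widget B ($470.0, qty 7)
  Row 2: Gadget Y ($429.18, qty 90)
  Row 3: Gadget Y ($41.15, qty 51)
  Row 4: Part R ($493.14, qty 38)
  Row 5: Device N ($117.68, qty 83)
  Row 6: Part R ($493.14, qty 38) <-- DUPLICATE
  Row 7: Tool Q ($132.23, qty 15)

Duplicates found: 1
Unique records: 6

1 duplicates, 6 unique


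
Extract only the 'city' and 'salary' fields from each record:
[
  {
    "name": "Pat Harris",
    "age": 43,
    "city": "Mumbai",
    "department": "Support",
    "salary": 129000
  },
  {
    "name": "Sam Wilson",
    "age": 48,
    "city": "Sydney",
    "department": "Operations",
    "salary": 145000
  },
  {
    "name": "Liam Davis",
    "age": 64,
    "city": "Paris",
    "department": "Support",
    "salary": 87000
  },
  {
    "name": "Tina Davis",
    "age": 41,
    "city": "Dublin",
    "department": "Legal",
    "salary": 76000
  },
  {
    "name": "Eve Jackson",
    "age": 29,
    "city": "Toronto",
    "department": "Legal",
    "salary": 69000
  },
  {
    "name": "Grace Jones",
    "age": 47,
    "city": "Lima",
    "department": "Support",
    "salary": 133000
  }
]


Original: 6 records with fields: name, age, city, department, salary
Keep: ['city', 'salary']
Drop: ['name', 'age', 'department']
Result: 6 records, 2 fields each

[
  {
    "city": "Mumbai",
    "salary": 129000
  },
  {
    "city": "Sydney",
    "salary": 145000
  },
  {
    "city": "Paris",
    "salary": 87000
  },
  {
    "city": "Dublin",
    "salary": 76000
  },
  {
    "city": "Toronto",
    "salary": 69000
  },
  {
    "city": "Lima",
    "salary": 133000
  }
]


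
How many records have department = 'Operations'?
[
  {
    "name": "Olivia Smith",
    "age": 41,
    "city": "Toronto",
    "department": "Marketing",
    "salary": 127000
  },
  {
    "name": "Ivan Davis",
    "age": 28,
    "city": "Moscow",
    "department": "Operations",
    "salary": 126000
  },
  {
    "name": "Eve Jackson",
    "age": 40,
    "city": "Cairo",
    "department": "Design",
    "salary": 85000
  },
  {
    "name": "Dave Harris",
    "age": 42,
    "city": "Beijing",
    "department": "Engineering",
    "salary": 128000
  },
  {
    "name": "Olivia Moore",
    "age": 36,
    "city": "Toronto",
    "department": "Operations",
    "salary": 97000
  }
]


Data: 5 records
Condition: department = 'Operations'

Checking each record:
  Olivia Smith: Marketing
  Ivan Davis: Operations MATCH
  Eve Jackson: Design
  Dave Harris: Engineering
  Olivia Moore: Operations MATCH

Count: 2

2


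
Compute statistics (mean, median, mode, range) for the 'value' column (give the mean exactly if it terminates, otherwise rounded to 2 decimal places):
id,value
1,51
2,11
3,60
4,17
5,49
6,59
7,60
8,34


Data: [51, 11, 60, 17, 49, 59, 60, 34]
Count: 8
Sum: 341
Mean: 341/8 = 42.625
Sorted: [11, 17, 34, 49, 51, 59, 60, 60]
Median: 50.0
Mode: 60 (2 times)
Range: 60 - 11 = 49
Min: 11, Max: 60

mean=42.625, median=50.0, mode=60, range=49


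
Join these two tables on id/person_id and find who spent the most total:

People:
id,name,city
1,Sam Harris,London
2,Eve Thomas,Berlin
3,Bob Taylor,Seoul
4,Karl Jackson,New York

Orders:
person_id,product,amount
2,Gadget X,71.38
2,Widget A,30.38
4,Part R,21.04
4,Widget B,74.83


Join on: people.id = orders.person_id

Joined rows:
  Eve Thomas (Berlin) bought Gadget X for $71.38
  Eve Thomas (Berlin) bought Widget A for $30.38
  Karl Jackson (New York) bought Part R for $21.04
  Karl Jackson (New York) bought Widget B for $74.83

Total per person:
  Eve Thomas: $101.76
  Karl Jackson: $95.87

Top spender: Eve Thomas ($101.76)

Eve Thomas ($101.76)


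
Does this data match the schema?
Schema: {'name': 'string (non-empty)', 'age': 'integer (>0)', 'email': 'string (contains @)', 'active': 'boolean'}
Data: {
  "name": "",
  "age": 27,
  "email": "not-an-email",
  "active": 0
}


Validating each field against schema:
  name: FAIL ("" is an empty string)
  age: OK (positive integer)
  email: FAIL ("not-an-email" does not contain @)
  active: FAIL (0 is not a boolean)

Result: INVALID (3 errors: name, email, active)

INVALID (3 errors: name, email, active)


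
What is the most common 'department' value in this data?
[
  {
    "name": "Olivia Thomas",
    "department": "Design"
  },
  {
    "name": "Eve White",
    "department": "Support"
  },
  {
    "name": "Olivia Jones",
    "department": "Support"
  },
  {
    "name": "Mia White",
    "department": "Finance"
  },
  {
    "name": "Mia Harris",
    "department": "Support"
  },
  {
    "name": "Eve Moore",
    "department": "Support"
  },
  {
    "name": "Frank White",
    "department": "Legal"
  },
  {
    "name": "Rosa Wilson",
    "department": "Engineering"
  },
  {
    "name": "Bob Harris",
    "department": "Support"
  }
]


Counting 'department' values across 9 records:

  Support: 5 #####
  Design: 1 #
  Finance: 1 #
  Legal: 1 #
  Engineering: 1 #

Most common: Support (5 times)

Support (5 times)


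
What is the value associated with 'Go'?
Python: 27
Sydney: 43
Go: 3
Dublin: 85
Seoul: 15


Looking up key 'Go'
Value: 3

3


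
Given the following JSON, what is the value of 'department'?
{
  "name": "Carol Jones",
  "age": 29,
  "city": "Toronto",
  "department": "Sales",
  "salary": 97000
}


Looking up field 'department'
Value: Sales

Sales


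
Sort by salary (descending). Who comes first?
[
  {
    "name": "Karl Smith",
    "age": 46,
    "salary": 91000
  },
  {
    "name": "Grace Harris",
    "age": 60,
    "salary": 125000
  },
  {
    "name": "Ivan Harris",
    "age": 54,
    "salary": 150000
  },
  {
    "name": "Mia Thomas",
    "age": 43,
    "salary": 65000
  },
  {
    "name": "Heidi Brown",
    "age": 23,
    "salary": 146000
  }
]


Sort by: salary (descending)

Sorted order:
  1. Ivan Harris (salary = 150000)
  2. Heidi Brown (salary = 146000)
  3. Grace Harris (salary = 125000)
  4. Karl Smith (salary = 91000)
  5. Mia Thomas (salary = 65000)

First: Ivan Harris

Ivan Harris


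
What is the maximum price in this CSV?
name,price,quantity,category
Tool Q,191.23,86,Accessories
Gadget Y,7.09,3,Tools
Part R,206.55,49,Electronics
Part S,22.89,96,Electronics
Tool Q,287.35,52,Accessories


Computing maximum price:
Values: [191.23, 7.09, 206.55, 22.89, 287.35]
Max = 287.35

287.35


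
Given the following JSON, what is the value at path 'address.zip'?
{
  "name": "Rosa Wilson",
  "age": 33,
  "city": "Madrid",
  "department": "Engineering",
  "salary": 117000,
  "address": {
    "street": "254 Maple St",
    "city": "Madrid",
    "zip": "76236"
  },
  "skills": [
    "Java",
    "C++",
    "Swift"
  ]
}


Query: address.zip
Path: address -> zip
Value: 76236

76236


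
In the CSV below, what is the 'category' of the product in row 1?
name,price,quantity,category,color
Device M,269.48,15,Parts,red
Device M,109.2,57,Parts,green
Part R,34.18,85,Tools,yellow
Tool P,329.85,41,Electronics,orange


Query: Row 1 ('Device M'), column 'category'
Value: Parts

Parts


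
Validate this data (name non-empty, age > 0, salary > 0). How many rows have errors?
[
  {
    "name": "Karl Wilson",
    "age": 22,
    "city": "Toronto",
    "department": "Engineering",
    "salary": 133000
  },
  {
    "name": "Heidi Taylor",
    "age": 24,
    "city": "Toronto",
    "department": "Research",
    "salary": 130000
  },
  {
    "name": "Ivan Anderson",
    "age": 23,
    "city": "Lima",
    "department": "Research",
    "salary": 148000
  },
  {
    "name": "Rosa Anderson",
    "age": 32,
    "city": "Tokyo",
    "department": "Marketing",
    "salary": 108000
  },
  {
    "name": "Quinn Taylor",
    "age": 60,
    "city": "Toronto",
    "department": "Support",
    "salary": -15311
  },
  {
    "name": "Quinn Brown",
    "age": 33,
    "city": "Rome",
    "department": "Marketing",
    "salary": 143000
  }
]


Validating 6 records:
Rules: name non-empty, age > 0, salary > 0

  Row 1 (Karl Wilson): OK
  Row 2 (Heidi Taylor): OK
  Row 3 (Ivan Anderson): OK
  Row 4 (Rosa Anderson): OK
  Row 5 (Quinn Taylor): negative salary: -15311
  Row 6 (Quinn Brown): OK

Total errors: 1

1 errors
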